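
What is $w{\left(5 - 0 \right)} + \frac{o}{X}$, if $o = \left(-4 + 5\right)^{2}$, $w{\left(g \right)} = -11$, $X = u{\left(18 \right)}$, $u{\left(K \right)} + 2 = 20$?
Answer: $- \frac{197}{18} \approx -10.944$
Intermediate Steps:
$u{\left(K \right)} = 18$ ($u{\left(K \right)} = -2 + 20 = 18$)
$X = 18$
$o = 1$ ($o = 1^{2} = 1$)
$w{\left(5 - 0 \right)} + \frac{o}{X} = -11 + \frac{1}{18} \cdot 1 = -11 + \frac{1}{18} = - \frac{197}{18}$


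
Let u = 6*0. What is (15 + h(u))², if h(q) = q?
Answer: 225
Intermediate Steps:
u = 0
(15 + h(u))² = (15 + 0)² = 15² = 225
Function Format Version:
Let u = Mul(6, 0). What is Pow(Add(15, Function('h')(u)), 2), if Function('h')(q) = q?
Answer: 225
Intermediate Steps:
u = 0
Pow(Add(15, Function('h')(u)), 2) = Pow(Add(15, 0), 2) = Pow(15, 2) = 225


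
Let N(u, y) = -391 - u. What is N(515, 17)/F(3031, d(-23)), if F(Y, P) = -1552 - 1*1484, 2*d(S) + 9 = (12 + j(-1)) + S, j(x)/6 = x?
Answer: 151/506 ≈ 0.29842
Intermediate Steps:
j(x) = 6*x
d(S) = -3/2 + S/2 (d(S) = -9/2 + ((12 + 6*(-1)) + S)/2 = -9/2 + ((12 - 6) + S)/2 = -9/2 + (6 + S)/2 = -9/2 + (3 + S/2) = -3/2 + S/2)
F(Y, P) = -3036 (F(Y, P) = -1552 - 1484 = -3036)
N(515, 17)/F(3031, d(-23)) = (-391 - 1*515)/(-3036) = (-391 - 515)*(-1/3036) = -906*(-1/3036) = 151/506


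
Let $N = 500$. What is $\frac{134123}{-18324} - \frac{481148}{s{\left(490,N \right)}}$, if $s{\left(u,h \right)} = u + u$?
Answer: $- \frac{2236999123}{4489380} \approx -498.29$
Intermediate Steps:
$s{\left(u,h \right)} = 2 u$
$\frac{134123}{-18324} - \frac{481148}{s{\left(490,N \right)}} = \frac{134123}{-18324} - \frac{481148}{2 \cdot 490} = 134123 \left(- \frac{1}{18324}\right) - \frac{481148}{980} = - \frac{134123}{18324} - \frac{120287}{245} = - \frac{2236999123}{4489380}$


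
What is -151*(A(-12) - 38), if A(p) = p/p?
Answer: 5587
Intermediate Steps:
A(p) = 1
-151*(A(-12) - 38) = -151*(1 - 38) = -151*(-37) = 5587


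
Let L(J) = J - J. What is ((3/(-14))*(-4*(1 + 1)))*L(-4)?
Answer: 0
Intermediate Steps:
L(J) = 0
((3/(-14))*(-4*(1 + 1)))*L(-4) = ((3/(-14))*(-4*(1 + 1)))*0 = ((3*(-1/14))*(-4*2))*0 = -3/14*(-8)*0 = (12/7)*0 = 0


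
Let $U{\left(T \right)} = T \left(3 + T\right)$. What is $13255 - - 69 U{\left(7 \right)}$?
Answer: $18085$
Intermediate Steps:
$13255 - - 69 U{\left(7 \right)} = 13255 - - 69 \cdot 7 \left(3 + 7\right) = 13255 - - 69 \cdot 7 \cdot 10 = 13255 - \left(-69\right) 70 = 13255 - -4830 = 13255 + 4830 = 18085$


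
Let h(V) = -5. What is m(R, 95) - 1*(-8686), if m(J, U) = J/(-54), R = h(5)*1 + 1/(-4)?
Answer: 625399/72 ≈ 8686.1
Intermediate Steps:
R = -21/4 (R = -5*1 + 1/(-4) = -5 - ¼ = -21/4 ≈ -5.2500)
m(J, U) = -J/54 (m(J, U) = J*(-1/54) = -J/54)
m(R, 95) - 1*(-8686) = -1/54*(-21/4) - 1*(-8686) = 7/72 + 8686 = 625399/72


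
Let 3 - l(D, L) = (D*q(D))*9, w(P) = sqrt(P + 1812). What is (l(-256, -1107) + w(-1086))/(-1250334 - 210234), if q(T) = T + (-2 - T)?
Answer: 1535/486856 - 11*sqrt(6)/1460568 ≈ 0.0031344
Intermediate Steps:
q(T) = -2
w(P) = sqrt(1812 + P)
l(D, L) = 3 + 18*D (l(D, L) = 3 - D*(-2)*9 = 3 - (-2*D)*9 = 3 - (-18)*D = 3 + 18*D)
(l(-256, -1107) + w(-1086))/(-1250334 - 210234) = ((3 + 18*(-256)) + sqrt(1812 - 1086))/(-1250334 - 210234) = ((3 - 4608) + sqrt(726))/(-1460568) = (-4605 + 11*sqrt(6))*(-1/1460568) = 1535/486856 - 11*sqrt(6)/1460568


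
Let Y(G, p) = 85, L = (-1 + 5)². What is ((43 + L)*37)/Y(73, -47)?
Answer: 2183/85 ≈ 25.682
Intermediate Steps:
L = 16 (L = 4² = 16)
((43 + L)*37)/Y(73, -47) = ((43 + 16)*37)/85 = (59*37)*(1/85) = 2183*(1/85) = 2183/85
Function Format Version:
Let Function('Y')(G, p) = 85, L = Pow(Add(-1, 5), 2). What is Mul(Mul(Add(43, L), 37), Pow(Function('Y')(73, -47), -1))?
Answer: Rational(2183, 85) ≈ 25.682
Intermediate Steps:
L = 16 (L = Pow(4, 2) = 16)
Mul(Mul(Add(43, L), 37), Pow(Function('Y')(73, -47), -1)) = Mul(Mul(Add(43, 16), 37), Pow(85, -1)) = Mul(Mul(59, 37), Rational(1, 85)) = Mul(2183, Rational(1, 85)) = Rational(2183, 85)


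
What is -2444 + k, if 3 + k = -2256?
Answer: -4703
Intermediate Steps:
k = -2259 (k = -3 - 2256 = -2259)
-2444 + k = -2444 - 2259 = -4703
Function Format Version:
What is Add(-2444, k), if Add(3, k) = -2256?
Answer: -4703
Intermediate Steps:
k = -2259 (k = Add(-3, -2256) = -2259)
Add(-2444, k) = Add(-2444, -2259) = -4703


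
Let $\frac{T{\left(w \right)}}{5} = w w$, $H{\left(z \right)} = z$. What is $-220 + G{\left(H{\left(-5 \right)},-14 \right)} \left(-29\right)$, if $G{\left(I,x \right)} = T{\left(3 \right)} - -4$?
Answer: $-1641$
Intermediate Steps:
$T{\left(w \right)} = 5 w^{2}$ ($T{\left(w \right)} = 5 w w = 5 w^{2}$)
$G{\left(I,x \right)} = 49$ ($G{\left(I,x \right)} = 5 \cdot 3^{2} - -4 = 5 \cdot 9 + 4 = 45 + 4 = 49$)
$-220 + G{\left(H{\left(-5 \right)},-14 \right)} \left(-29\right) = -220 + 49 \left(-29\right) = -220 - 1421 = -1641$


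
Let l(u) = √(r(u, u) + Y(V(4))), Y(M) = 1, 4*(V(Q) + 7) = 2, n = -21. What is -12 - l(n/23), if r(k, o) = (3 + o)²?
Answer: -12 - √2833/23 ≈ -14.314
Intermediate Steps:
V(Q) = -13/2 (V(Q) = -7 + (¼)*2 = -7 + ½ = -13/2)
l(u) = √(1 + (3 + u)²) (l(u) = √((3 + u)² + 1) = √(1 + (3 + u)²))
-12 - l(n/23) = -12 - √(1 + (3 - 21/23)²) = -12 - √(1 + (48/23)²) = -12 - √(1 + 2304/529) = -12 - √(2833/529) = -12 - √2833/23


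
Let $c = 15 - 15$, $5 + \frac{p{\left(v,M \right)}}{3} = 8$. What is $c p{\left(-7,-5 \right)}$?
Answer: $0$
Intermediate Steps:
$p{\left(v,M \right)} = 9$ ($p{\left(v,M \right)} = -15 + 3 \cdot 8 = -15 + 24 = 9$)
$c = 0$
$c p{\left(-7,-5 \right)} = 0 \cdot 9 = 0$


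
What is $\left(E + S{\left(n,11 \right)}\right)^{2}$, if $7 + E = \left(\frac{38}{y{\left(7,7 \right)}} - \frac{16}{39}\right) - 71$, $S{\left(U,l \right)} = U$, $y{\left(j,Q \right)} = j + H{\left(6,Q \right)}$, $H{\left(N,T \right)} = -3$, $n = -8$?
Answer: $\frac{35988001}{6084} \approx 5915.2$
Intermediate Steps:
$y{\left(j,Q \right)} = -3 + j$ ($y{\left(j,Q \right)} = j - 3 = -3 + j$)
$E = - \frac{5375}{78}$ ($E = -7 + \left(\left(\frac{38}{-3 + 7} - \frac{16}{39}\right) - 71\right) = -7 - \left(\frac{2785}{39} - \frac{19}{2}\right) = -7 + \left(\left(38 \cdot \frac{1}{4} - \frac{16}{39}\right) - 71\right) = -7 + \left(\left(\frac{19}{2} - \frac{16}{39}\right) - 71\right) = -7 + \left(\frac{709}{78} - 71\right) = -7 - \frac{4829}{78} = - \frac{5375}{78} \approx -68.91$)
$\left(E + S{\left(n,11 \right)}\right)^{2} = \left(- \frac{5375}{78} - 8\right)^{2} = \left(- \frac{5999}{78}\right)^{2} = \frac{35988001}{6084}$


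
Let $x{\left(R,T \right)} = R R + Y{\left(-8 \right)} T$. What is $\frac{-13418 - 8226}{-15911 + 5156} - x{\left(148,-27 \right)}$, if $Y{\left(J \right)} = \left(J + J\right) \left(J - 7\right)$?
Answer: $- \frac{165863476}{10755} \approx -15422.0$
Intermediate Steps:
$Y{\left(J \right)} = 2 J \left(-7 + J\right)$
$x{\left(R,T \right)} = R^{2} + 240 T$ ($x{\left(R,T \right)} = R R + 2 \left(-8\right) \left(-7 - 8\right) T = R^{2} + 2 \left(-8\right) \left(-15\right) T = R^{2} + 240 T$)
$\frac{-13418 - 8226}{-15911 + 5156} - x{\left(148,-27 \right)} = \frac{-13418 - 8226}{-15911 + 5156} - \left(148^{2} + 240 \left(-27\right)\right) = - \frac{21644}{-10755} - \left(21904 - 6480\right) = \left(-21644\right) \left(- \frac{1}{10755}\right) - 15424 = \frac{21644}{10755} - 15424 = - \frac{165863476}{10755}$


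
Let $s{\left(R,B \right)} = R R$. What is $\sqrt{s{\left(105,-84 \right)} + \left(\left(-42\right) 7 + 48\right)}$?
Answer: $\sqrt{10779} \approx 103.82$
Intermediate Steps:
$s{\left(R,B \right)} = R^{2}$
$\sqrt{s{\left(105,-84 \right)} + \left(\left(-42\right) 7 + 48\right)} = \sqrt{105^{2} + \left(\left(-42\right) 7 + 48\right)} = \sqrt{11025 + \left(-294 + 48\right)} = \sqrt{11025 - 246} = \sqrt{10779}$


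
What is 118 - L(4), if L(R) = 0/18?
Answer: 118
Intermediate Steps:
L(R) = 0 (L(R) = 0*(1/18) = 0)
118 - L(4) = 118 - 1*0 = 118 + 0 = 118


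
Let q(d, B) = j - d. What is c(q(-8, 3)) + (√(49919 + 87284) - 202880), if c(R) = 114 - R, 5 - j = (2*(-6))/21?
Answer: -1419457/7 + √137203 ≈ -2.0241e+5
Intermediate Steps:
j = 39/7 (j = 5 - 2*(-6)/21 = 5 - (-12)/21 = 5 - 1*(-4/7) = 5 + 4/7 = 39/7 ≈ 5.5714)
q(d, B) = 39/7 - d
c(q(-8, 3)) + (√(49919 + 87284) - 202880) = (114 - (39/7 - 1*(-8))) + (√(49919 + 87284) - 202880) = (114 - (39/7 + 8)) + (√137203 - 202880) = (114 - 1*95/7) + (-202880 + √137203) = (114 - 95/7) + (-202880 + √137203) = 703/7 + (-202880 + √137203) = -1419457/7 + √137203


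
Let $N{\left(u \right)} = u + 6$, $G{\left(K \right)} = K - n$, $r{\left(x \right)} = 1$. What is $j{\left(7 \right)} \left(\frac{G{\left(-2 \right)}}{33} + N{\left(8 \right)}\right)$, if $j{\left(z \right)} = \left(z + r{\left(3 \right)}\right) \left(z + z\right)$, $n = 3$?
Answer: $\frac{51184}{33} \approx 1551.0$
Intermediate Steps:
$G{\left(K \right)} = -3 + K$ ($G{\left(K \right)} = K - 3 = -3 + K$)
$N{\left(u \right)} = 6 + u$
$j{\left(z \right)} = 2 z \left(1 + z\right)$ ($j{\left(z \right)} = \left(z + 1\right) \left(z + z\right) = \left(1 + z\right) 2 z = 2 z \left(1 + z\right)$)
$j{\left(7 \right)} \left(\frac{G{\left(-2 \right)}}{33} + N{\left(8 \right)}\right) = 2 \cdot 7 \left(1 + 7\right) \left(\frac{-3 - 2}{33} + \left(6 + 8\right)\right) = 2 \cdot 7 \cdot 8 \left(\left(-5\right) \frac{1}{33} + 14\right) = 112 \left(- \frac{5}{33} + 14\right) = 112 \cdot \frac{457}{33} = \frac{51184}{33}$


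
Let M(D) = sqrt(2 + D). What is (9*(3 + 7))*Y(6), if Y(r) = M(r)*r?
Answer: 1080*sqrt(2) ≈ 1527.4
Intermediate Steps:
Y(r) = r*sqrt(2 + r) (Y(r) = sqrt(2 + r)*r = r*sqrt(2 + r))
(9*(3 + 7))*Y(6) = (9*(3 + 7))*(6*sqrt(2 + 6)) = (9*10)*(6*sqrt(8)) = 90*(6*(2*sqrt(2))) = 90*(12*sqrt(2)) = 1080*sqrt(2)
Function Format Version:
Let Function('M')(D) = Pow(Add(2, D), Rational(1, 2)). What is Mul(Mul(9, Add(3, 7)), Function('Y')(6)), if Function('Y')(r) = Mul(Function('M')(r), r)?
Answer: Mul(1080, Pow(2, Rational(1, 2))) ≈ 1527.4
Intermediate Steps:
Function('Y')(r) = Mul(r, Pow(Add(2, r), Rational(1, 2))) (Function('Y')(r) = Mul(Pow(Add(2, r), Rational(1, 2)), r) = Mul(r, Pow(Add(2, r), Rational(1, 2))))
Mul(Mul(9, Add(3, 7)), Function('Y')(6)) = Mul(Mul(9, Add(3, 7)), Mul(6, Pow(Add(2, 6), Rational(1, 2)))) = Mul(Mul(9, 10), Mul(6, Pow(8, Rational(1, 2)))) = Mul(90, Mul(6, Mul(2, Pow(2, Rational(1, 2))))) = Mul(90, Mul(12, Pow(2, Rational(1, 2)))) = Mul(1080, Pow(2, Rational(1, 2)))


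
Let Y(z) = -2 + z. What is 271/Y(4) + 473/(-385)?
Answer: 9399/70 ≈ 134.27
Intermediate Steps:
271/Y(4) + 473/(-385) = 271/(-2 + 4) + 473/(-385) = 271/2 + 473*(-1/385) = 271*(1/2) - 43/35 = 271/2 - 43/35 = 9399/70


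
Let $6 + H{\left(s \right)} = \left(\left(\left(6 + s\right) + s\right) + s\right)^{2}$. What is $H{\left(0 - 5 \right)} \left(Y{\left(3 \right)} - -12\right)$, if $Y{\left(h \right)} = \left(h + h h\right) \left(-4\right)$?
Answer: $-2700$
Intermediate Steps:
$Y{\left(h \right)} = - 4 h - 4 h^{2}$ ($Y{\left(h \right)} = \left(h + h^{2}\right) \left(-4\right) = - 4 h - 4 h^{2}$)
$H{\left(s \right)} = -6 + \left(6 + 3 s\right)^{2}$ ($H{\left(s \right)} = -6 + \left(\left(\left(6 + s\right) + s\right) + s\right)^{2} = -6 + \left(\left(6 + 2 s\right) + s\right)^{2} = -6 + \left(6 + 3 s\right)^{2}$)
$H{\left(0 - 5 \right)} \left(Y{\left(3 \right)} - -12\right) = \left(-6 + 9 \left(2 + \left(0 - 5\right)\right)^{2}\right) \left(\left(-4\right) 3 \left(1 + 3\right) - -12\right) = \left(-6 + 9 \left(2 - 5\right)^{2}\right) \left(\left(-4\right) 3 \cdot 4 + 12\right) = \left(-6 + 9 \left(-3\right)^{2}\right) \left(-48 + 12\right) = \left(-6 + 9 \cdot 9\right) \left(-36\right) = \left(-6 + 81\right) \left(-36\right) = 75 \left(-36\right) = -2700$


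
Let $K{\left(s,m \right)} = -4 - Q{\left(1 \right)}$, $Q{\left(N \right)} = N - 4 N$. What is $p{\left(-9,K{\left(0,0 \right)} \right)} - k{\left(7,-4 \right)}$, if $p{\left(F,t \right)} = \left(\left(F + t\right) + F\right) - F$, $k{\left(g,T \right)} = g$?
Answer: $-17$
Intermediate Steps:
$Q{\left(N \right)} = - 3 N$
$K{\left(s,m \right)} = -1$ ($K{\left(s,m \right)} = -4 - \left(-3\right) 1 = -4 - -3 = -4 + 3 = -1$)
$p{\left(F,t \right)} = F + t$ ($p{\left(F,t \right)} = \left(t + 2 F\right) - F = F + t$)
$p{\left(-9,K{\left(0,0 \right)} \right)} - k{\left(7,-4 \right)} = \left(-9 - 1\right) - 7 = -10 - 7 = -17$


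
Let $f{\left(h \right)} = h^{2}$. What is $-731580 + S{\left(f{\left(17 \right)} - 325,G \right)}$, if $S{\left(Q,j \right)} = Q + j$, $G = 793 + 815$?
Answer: $-730008$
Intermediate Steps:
$G = 1608$
$-731580 + S{\left(f{\left(17 \right)} - 325,G \right)} = -731580 + \left(\left(17^{2} - 325\right) + 1608\right) = -731580 + \left(\left(289 - 325\right) + 1608\right) = -731580 + \left(-36 + 1608\right) = -731580 + 1572 = -730008$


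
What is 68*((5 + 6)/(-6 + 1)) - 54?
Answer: -1018/5 ≈ -203.60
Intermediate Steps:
68*((5 + 6)/(-6 + 1)) - 54 = 68*(11/(-5)) - 54 = 68*(-1/5*11) - 54 = 68*(-11/5) - 54 = -748/5 - 54 = -1018/5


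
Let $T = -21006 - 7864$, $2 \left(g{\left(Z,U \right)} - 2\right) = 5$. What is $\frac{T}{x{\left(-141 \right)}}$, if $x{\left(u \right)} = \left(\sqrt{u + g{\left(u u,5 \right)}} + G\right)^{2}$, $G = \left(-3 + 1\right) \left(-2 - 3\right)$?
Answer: $- \frac{115480}{\left(20 + i \sqrt{546}\right)^{2}} \approx 18.84 + 120.61 i$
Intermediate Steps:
$g{\left(Z,U \right)} = \frac{9}{2}$ ($g{\left(Z,U \right)} = 2 + \frac{1}{2} \cdot 5 = 2 + \frac{5}{2} = \frac{9}{2}$)
$G = 10$ ($G = \left(-2\right) \left(-5\right) = 10$)
$x{\left(u \right)} = \left(10 + \sqrt{\frac{9}{2} + u}\right)^{2}$ ($x{\left(u \right)} = \left(\sqrt{u + \frac{9}{2}} + 10\right)^{2} = \left(\sqrt{\frac{9}{2} + u} + 10\right)^{2} = \left(10 + \sqrt{\frac{9}{2} + u}\right)^{2}$)
$T = -28870$ ($T = -21006 - 7864 = -28870$)
$\frac{T}{x{\left(-141 \right)}} = - \frac{28870}{\frac{1}{4} \left(20 + \sqrt{2} \sqrt{9 + 2 \left(-141\right)}\right)^{2}} = - \frac{28870}{\frac{1}{4} \left(20 + \sqrt{2} \sqrt{9 - 282}\right)^{2}} = - \frac{28870}{\frac{1}{4} \left(20 + \sqrt{2} \sqrt{-273}\right)^{2}} = - \frac{28870}{\frac{1}{4} \left(20 + \sqrt{2} i \sqrt{273}\right)^{2}} = - \frac{28870}{\frac{1}{4} \left(20 + i \sqrt{546}\right)^{2}} = - 28870 \frac{4}{\left(20 + i \sqrt{546}\right)^{2}} = - \frac{115480}{\left(20 + i \sqrt{546}\right)^{2}}$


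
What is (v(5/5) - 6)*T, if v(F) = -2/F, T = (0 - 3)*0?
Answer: 0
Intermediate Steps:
T = 0 (T = -3*0 = 0)
(v(5/5) - 6)*T = (-2/1 - 6)*0 = (-2*1 - 6)*0 = (-2 - 6)*0 = -8*0 = 0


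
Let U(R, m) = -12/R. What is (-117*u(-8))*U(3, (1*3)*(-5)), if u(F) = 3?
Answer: 1404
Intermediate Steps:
(-117*u(-8))*U(3, (1*3)*(-5)) = (-117*3)*(-12/3) = -(-4212)/3 = -351*(-4) = 1404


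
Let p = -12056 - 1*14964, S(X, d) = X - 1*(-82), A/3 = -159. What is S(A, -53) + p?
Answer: -27415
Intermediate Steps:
A = -477 (A = 3*(-159) = -477)
S(X, d) = 82 + X (S(X, d) = X + 82 = 82 + X)
p = -27020 (p = -12056 - 14964 = -27020)
S(A, -53) + p = (82 - 477) - 27020 = -395 - 27020 = -27415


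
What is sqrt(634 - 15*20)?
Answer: sqrt(334) ≈ 18.276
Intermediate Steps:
sqrt(634 - 15*20) = sqrt(634 - 300) = sqrt(334)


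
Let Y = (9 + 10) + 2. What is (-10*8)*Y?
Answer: -1680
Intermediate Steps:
Y = 21 (Y = 19 + 2 = 21)
(-10*8)*Y = -10*8*21 = -80*21 = -1680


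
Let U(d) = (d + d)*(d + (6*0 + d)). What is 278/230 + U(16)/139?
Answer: 137081/15985 ≈ 8.5756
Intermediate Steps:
U(d) = 4*d² (U(d) = (2*d)*(d + (0 + d)) = (2*d)*(d + d) = (2*d)*(2*d) = 4*d²)
278/230 + U(16)/139 = 278/230 + (4*16²)/139 = 278*(1/230) + (4*256)*(1/139) = 139/115 + 1024*(1/139) = 139/115 + 1024/139 = 137081/15985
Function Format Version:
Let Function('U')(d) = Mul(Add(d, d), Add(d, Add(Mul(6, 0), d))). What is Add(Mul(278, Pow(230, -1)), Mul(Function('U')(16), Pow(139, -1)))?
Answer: Rational(137081, 15985) ≈ 8.5756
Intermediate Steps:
Function('U')(d) = Mul(4, Pow(d, 2)) (Function('U')(d) = Mul(Mul(2, d), Add(d, Add(0, d))) = Mul(Mul(2, d), Add(d, d)) = Mul(Mul(2, d), Mul(2, d)) = Mul(4, Pow(d, 2)))
Add(Mul(278, Pow(230, -1)), Mul(Function('U')(16), Pow(139, -1))) = Add(Mul(278, Pow(230, -1)), Mul(Mul(4, Pow(16, 2)), Pow(139, -1))) = Add(Mul(278, Rational(1, 230)), Mul(Mul(4, 256), Rational(1, 139))) = Add(Rational(139, 115), Mul(1024, Rational(1, 139))) = Add(Rational(139, 115), Rational(1024, 139)) = Rational(137081, 15985)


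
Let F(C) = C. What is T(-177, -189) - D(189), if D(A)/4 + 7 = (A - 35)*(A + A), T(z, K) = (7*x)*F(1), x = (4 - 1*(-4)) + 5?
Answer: -232729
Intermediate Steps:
x = 13 (x = (4 + 4) + 5 = 8 + 5 = 13)
T(z, K) = 91 (T(z, K) = (7*13)*1 = 91*1 = 91)
D(A) = -28 + 8*A*(-35 + A) (D(A) = -28 + 4*((A - 35)*(A + A)) = -28 + 4*((-35 + A)*(2*A)) = -28 + 4*(2*A*(-35 + A)) = -28 + 8*A*(-35 + A))
T(-177, -189) - D(189) = 91 - (-28 - 280*189 + 8*189²) = 91 - (-28 - 52920 + 8*35721) = 91 - (-28 - 52920 + 285768) = 91 - 1*232820 = 91 - 232820 = -232729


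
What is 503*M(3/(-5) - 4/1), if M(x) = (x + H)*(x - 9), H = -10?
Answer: 2496892/25 ≈ 99876.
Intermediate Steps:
M(x) = (-10 + x)*(-9 + x) (M(x) = (x - 10)*(x - 9) = (-10 + x)*(-9 + x))
503*M(3/(-5) - 4/1) = 503*(90 + (3/(-5) - 4/1)**2 - 19*(3/(-5) - 4/1)) = 503*(90 + (3*(-1/5) - 4*1)**2 - 19*(3*(-1/5) - 4*1)) = 503*(90 + (-3/5 - 4)**2 - 19*(-3/5 - 4)) = 503*(90 + (-23/5)**2 - 19*(-23/5)) = 503*(90 + 529/25 + 437/5) = 503*(4964/25) = 2496892/25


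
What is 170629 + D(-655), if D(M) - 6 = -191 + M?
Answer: 169789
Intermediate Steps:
D(M) = -185 + M (D(M) = 6 + (-191 + M) = -185 + M)
170629 + D(-655) = 170629 + (-185 - 655) = 170629 - 840 = 169789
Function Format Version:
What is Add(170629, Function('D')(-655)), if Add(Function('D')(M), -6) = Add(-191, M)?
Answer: 169789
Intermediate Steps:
Function('D')(M) = Add(-185, M) (Function('D')(M) = Add(6, Add(-191, M)) = Add(-185, M))
Add(170629, Function('D')(-655)) = Add(170629, Add(-185, -655)) = Add(170629, -840) = 169789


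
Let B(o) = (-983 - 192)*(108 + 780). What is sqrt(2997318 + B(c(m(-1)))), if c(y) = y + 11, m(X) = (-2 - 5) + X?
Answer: 3*sqrt(217102) ≈ 1397.8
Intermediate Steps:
m(X) = -7 + X
c(y) = 11 + y
B(o) = -1043400 (B(o) = -1175*888 = -1043400)
sqrt(2997318 + B(c(m(-1)))) = sqrt(2997318 - 1043400) = sqrt(1953918) = 3*sqrt(217102)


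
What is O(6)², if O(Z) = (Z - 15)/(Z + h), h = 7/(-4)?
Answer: 1296/289 ≈ 4.4844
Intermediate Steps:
h = -7/4 (h = 7*(-¼) = -7/4 ≈ -1.7500)
O(Z) = (-15 + Z)/(-7/4 + Z) (O(Z) = (Z - 15)/(Z - 7/4) = (-15 + Z)/(-7/4 + Z))
O(6)² = (4*(-15 + 6)/(-7 + 4*6))² = (4*(-9)/(-7 + 24))² = (4*(-9)/17)² = (4*(1/17)*(-9))² = (-36/17)² = 1296/289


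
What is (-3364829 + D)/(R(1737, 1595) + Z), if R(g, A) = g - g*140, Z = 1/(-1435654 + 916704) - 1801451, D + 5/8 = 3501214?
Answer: -283106685625/4240639365204 ≈ -0.066760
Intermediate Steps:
D = 28009707/8 (D = -5/8 + 3501214 = 28009707/8 ≈ 3.5012e+6)
Z = -934862996451/518950 (Z = 1/(-518950) - 1801451 = -1/518950 - 1801451 = -934862996451/518950 ≈ -1.8015e+6)
R(g, A) = -139*g (R(g, A) = g - 140*g = -139*g)
(-3364829 + D)/(R(1737, 1595) + Z) = (-3364829 + 28009707/8)/(-139*1737 - 934862996451/518950) = 1091075/(8*(-241443 - 934862996451/518950)) = 1091075/(8*(-1060159841301/518950)) = (1091075/8)*(-518950/1060159841301) = -283106685625/4240639365204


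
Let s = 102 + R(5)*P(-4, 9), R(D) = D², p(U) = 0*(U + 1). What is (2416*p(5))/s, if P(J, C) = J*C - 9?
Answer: 0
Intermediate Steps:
P(J, C) = -9 + C*J (P(J, C) = C*J - 9 = -9 + C*J)
p(U) = 0 (p(U) = 0*(1 + U) = 0)
s = -1023 (s = 102 + 5²*(-9 + 9*(-4)) = 102 + 25*(-9 - 36) = 102 + 25*(-45) = 102 - 1125 = -1023)
(2416*p(5))/s = (2416*0)/(-1023) = 0*(-1/1023) = 0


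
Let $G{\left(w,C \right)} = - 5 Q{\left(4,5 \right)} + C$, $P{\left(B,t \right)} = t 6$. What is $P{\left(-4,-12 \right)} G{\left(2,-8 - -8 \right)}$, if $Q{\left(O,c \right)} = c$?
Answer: $1800$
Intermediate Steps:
$P{\left(B,t \right)} = 6 t$
$G{\left(w,C \right)} = -25 + C$ ($G{\left(w,C \right)} = \left(-5\right) 5 + C = -25 + C$)
$P{\left(-4,-12 \right)} G{\left(2,-8 - -8 \right)} = 6 \left(-12\right) \left(-25 - 0\right) = - 72 \left(-25 + \left(-8 + 8\right)\right) = - 72 \left(-25 + 0\right) = \left(-72\right) \left(-25\right) = 1800$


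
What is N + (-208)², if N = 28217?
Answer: 71481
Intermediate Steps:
N + (-208)² = 28217 + (-208)² = 28217 + 43264 = 71481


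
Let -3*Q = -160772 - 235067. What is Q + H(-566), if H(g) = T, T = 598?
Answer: 397633/3 ≈ 1.3254e+5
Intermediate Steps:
Q = 395839/3 (Q = -(-160772 - 235067)/3 = -1/3*(-395839) = 395839/3 ≈ 1.3195e+5)
H(g) = 598
Q + H(-566) = 395839/3 + 598 = 397633/3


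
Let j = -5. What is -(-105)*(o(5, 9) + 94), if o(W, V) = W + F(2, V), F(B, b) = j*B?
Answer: 9345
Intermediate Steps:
F(B, b) = -5*B
o(W, V) = -10 + W (o(W, V) = W - 5*2 = W - 10 = -10 + W)
-(-105)*(o(5, 9) + 94) = -(-105)*((-10 + 5) + 94) = -(-105)*(-5 + 94) = -(-105)*89 = -1*(-9345) = 9345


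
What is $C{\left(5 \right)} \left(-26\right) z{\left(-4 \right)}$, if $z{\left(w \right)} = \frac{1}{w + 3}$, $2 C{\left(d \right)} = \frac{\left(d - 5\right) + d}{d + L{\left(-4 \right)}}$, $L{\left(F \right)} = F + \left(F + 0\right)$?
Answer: $- \frac{65}{3} \approx -21.667$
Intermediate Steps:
$L{\left(F \right)} = 2 F$ ($L{\left(F \right)} = F + F = 2 F$)
$C{\left(d \right)} = \frac{-5 + 2 d}{2 \left(-8 + d\right)}$ ($C{\left(d \right)} = \frac{\left(\left(d - 5\right) + d\right) \frac{1}{d + 2 \left(-4\right)}}{2} = \frac{\left(\left(-5 + d\right) + d\right) \frac{1}{d - 8}}{2} = \frac{\left(-5 + 2 d\right) \frac{1}{-8 + d}}{2} = \frac{\frac{1}{-8 + d} \left(-5 + 2 d\right)}{2} = \frac{-5 + 2 d}{2 \left(-8 + d\right)}$)
$z{\left(w \right)} = \frac{1}{3 + w}$
$C{\left(5 \right)} \left(-26\right) z{\left(-4 \right)} = \frac{\frac{- \frac{5}{2} + 5}{-8 + 5} \left(-26\right)}{3 - 4} = \frac{\frac{1}{-3} \cdot \frac{5}{2} \left(-26\right)}{-1} = \left(- \frac{1}{3}\right) \frac{5}{2} \left(-26\right) \left(-1\right) = \left(- \frac{5}{6}\right) \left(-26\right) \left(-1\right) = \frac{65}{3} \left(-1\right) = - \frac{65}{3}$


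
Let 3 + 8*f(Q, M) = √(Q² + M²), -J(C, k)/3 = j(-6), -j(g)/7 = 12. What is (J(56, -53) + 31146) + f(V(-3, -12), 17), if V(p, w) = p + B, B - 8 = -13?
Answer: 251181/8 + √353/8 ≈ 31400.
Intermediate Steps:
j(g) = -84 (j(g) = -7*12 = -84)
B = -5 (B = 8 - 13 = -5)
V(p, w) = -5 + p (V(p, w) = p - 5 = -5 + p)
J(C, k) = 252 (J(C, k) = -3*(-84) = 252)
f(Q, M) = -3/8 + √(M² + Q²)/8 (f(Q, M) = -3/8 + √(Q² + M²)/8 = -3/8 + √(M² + Q²)/8)
(J(56, -53) + 31146) + f(V(-3, -12), 17) = (252 + 31146) + (-3/8 + √(17² + (-5 - 3)²)/8) = 31398 + (-3/8 + √(289 + (-8)²)/8) = 31398 + (-3/8 + √(289 + 64)/8) = 31398 + (-3/8 + √353/8) = 251181/8 + √353/8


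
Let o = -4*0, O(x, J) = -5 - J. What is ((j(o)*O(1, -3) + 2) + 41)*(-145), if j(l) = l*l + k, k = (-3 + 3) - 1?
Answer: -6525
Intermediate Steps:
k = -1 (k = 0 - 1 = -1)
o = 0
j(l) = -1 + l**2 (j(l) = l*l - 1 = l**2 - 1 = -1 + l**2)
((j(o)*O(1, -3) + 2) + 41)*(-145) = (((-1 + 0**2)*(-5 - 1*(-3)) + 2) + 41)*(-145) = (((-1 + 0)*(-5 + 3) + 2) + 41)*(-145) = ((-1*(-2) + 2) + 41)*(-145) = ((2 + 2) + 41)*(-145) = (4 + 41)*(-145) = 45*(-145) = -6525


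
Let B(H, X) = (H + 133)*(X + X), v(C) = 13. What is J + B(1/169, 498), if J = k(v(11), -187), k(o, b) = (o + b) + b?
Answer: 22327079/169 ≈ 1.3211e+5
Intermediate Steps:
B(H, X) = 2*X*(133 + H) (B(H, X) = (133 + H)*(2*X) = 2*X*(133 + H))
k(o, b) = o + 2*b (k(o, b) = (b + o) + b = o + 2*b)
J = -361 (J = 13 + 2*(-187) = 13 - 374 = -361)
J + B(1/169, 498) = -361 + 2*498*(133 + 1/169) = -361 + 2*498*(22478/169) = -361 + 22388088/169 = 22327079/169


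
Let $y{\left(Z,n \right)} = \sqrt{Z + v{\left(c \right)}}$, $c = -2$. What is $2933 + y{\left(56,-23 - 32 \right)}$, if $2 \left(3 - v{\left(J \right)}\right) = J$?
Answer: $2933 + 2 \sqrt{15} \approx 2940.7$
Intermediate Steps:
$v{\left(J \right)} = 3 - \frac{J}{2}$
$y{\left(Z,n \right)} = \sqrt{4 + Z}$ ($y{\left(Z,n \right)} = \sqrt{Z + \left(3 - -1\right)} = \sqrt{Z + \left(3 + 1\right)} = \sqrt{Z + 4} = \sqrt{4 + Z}$)
$2933 + y{\left(56,-23 - 32 \right)} = 2933 + \sqrt{4 + 56} = 2933 + \sqrt{60} = 2933 + 2 \sqrt{15}$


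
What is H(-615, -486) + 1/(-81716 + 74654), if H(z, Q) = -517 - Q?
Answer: -218923/7062 ≈ -31.000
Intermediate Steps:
H(-615, -486) + 1/(-81716 + 74654) = (-517 - 1*(-486)) + 1/(-81716 + 74654) = (-517 + 486) + 1/(-7062) = -31 - 1/7062 = -218923/7062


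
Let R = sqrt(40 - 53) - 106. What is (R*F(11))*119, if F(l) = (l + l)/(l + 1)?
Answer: -69377/3 + 1309*I*sqrt(13)/6 ≈ -23126.0 + 786.61*I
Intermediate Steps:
F(l) = 2*l/(1 + l) (F(l) = (2*l)/(1 + l) = 2*l/(1 + l))
R = -106 + I*sqrt(13) (R = sqrt(-13) - 106 = I*sqrt(13) - 106 = -106 + I*sqrt(13) ≈ -106.0 + 3.6056*I)
(R*F(11))*119 = ((-106 + I*sqrt(13))*(2*11/(1 + 11)))*119 = ((-106 + I*sqrt(13))*(2*11/12))*119 = ((-106 + I*sqrt(13))*(2*11*(1/12)))*119 = ((-106 + I*sqrt(13))*(11/6))*119 = (-583/3 + 11*I*sqrt(13)/6)*119 = -69377/3 + 1309*I*sqrt(13)/6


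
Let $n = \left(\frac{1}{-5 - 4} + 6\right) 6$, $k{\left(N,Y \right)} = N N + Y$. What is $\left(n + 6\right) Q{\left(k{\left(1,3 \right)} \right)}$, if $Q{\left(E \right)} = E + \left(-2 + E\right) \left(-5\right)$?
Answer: $-248$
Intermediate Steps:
$k{\left(N,Y \right)} = Y + N^{2}$ ($k{\left(N,Y \right)} = N^{2} + Y = Y + N^{2}$)
$Q{\left(E \right)} = 10 - 4 E$ ($Q{\left(E \right)} = E - \left(-10 + 5 E\right) = 10 - 4 E$)
$n = \frac{106}{3}$ ($n = \left(\frac{1}{-9} + 6\right) 6 = \left(- \frac{1}{9} + 6\right) 6 = \frac{53}{9} \cdot 6 = \frac{106}{3} \approx 35.333$)
$\left(n + 6\right) Q{\left(k{\left(1,3 \right)} \right)} = \left(\frac{106}{3} + 6\right) \left(10 - 4 \left(3 + 1^{2}\right)\right) = \frac{124 \left(10 - 4 \left(3 + 1\right)\right)}{3} = \frac{124 \left(10 - 16\right)}{3} = \frac{124}{3} \left(-6\right) = -248$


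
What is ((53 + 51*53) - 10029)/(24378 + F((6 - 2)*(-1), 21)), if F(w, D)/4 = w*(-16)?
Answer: -7273/24634 ≈ -0.29524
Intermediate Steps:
F(w, D) = -64*w (F(w, D) = 4*(w*(-16)) = 4*(-16*w) = -64*w)
((53 + 51*53) - 10029)/(24378 + F((6 - 2)*(-1), 21)) = ((53 + 51*53) - 10029)/(24378 - 64*(6 - 2)*(-1)) = ((53 + 2703) - 10029)/(24378 - 256*(-1)) = (2756 - 10029)/(24378 - 64*(-4)) = -7273/(24378 + 256) = -7273/24634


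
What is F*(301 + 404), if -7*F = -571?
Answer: 402555/7 ≈ 57508.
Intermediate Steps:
F = 571/7 (F = -⅐*(-571) = 571/7 ≈ 81.571)
F*(301 + 404) = 571*(301 + 404)/7 = (571/7)*705 = 402555/7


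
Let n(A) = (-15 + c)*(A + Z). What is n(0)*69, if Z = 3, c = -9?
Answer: -4968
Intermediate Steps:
n(A) = -72 - 24*A (n(A) = (-15 - 9)*(A + 3) = -24*(3 + A) = -72 - 24*A)
n(0)*69 = (-72 - 24*0)*69 = (-72 + 0)*69 = -72*69 = -4968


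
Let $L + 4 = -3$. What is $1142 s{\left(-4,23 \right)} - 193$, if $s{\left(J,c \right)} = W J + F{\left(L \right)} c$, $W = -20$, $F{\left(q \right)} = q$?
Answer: $-92695$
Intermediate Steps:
$L = -7$ ($L = -4 - 3 = -7$)
$s{\left(J,c \right)} = - 20 J - 7 c$
$1142 s{\left(-4,23 \right)} - 193 = 1142 \left(\left(-20\right) \left(-4\right) - 161\right) - 193 = 1142 \left(80 - 161\right) - 193 = 1142 \left(-81\right) - 193 = -92502 - 193 = -92695$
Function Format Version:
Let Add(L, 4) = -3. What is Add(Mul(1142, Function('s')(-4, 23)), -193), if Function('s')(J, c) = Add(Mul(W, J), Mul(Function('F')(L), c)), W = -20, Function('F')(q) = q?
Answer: -92695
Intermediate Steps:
L = -7 (L = Add(-4, -3) = -7)
Function('s')(J, c) = Add(Mul(-20, J), Mul(-7, c))
Add(Mul(1142, Function('s')(-4, 23)), -193) = Add(Mul(1142, Add(Mul(-20, -4), Mul(-7, 23))), -193) = Add(Mul(1142, Add(80, -161)), -193) = Add(Mul(1142, -81), -193) = Add(-92502, -193) = -92695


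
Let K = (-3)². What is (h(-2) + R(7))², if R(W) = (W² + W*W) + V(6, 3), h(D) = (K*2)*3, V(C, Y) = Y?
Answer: 24025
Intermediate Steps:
K = 9
h(D) = 54 (h(D) = (9*2)*3 = 18*3 = 54)
R(W) = 3 + 2*W² (R(W) = (W² + W*W) + 3 = (W² + W²) + 3 = 2*W² + 3 = 3 + 2*W²)
(h(-2) + R(7))² = (54 + (3 + 2*7²))² = (54 + (3 + 2*49))² = (54 + (3 + 98))² = (54 + 101)² = 155² = 24025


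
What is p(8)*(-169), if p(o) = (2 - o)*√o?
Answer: 2028*√2 ≈ 2868.0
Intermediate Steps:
p(o) = √o*(2 - o)
p(8)*(-169) = (√8*(2 - 1*8))*(-169) = ((2*√2)*(2 - 8))*(-169) = ((2*√2)*(-6))*(-169) = -12*√2*(-169) = 2028*√2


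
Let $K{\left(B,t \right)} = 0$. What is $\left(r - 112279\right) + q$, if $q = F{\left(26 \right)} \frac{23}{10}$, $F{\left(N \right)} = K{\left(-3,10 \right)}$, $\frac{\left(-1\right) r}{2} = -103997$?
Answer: $95715$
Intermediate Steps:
$r = 207994$ ($r = \left(-2\right) \left(-103997\right) = 207994$)
$F{\left(N \right)} = 0$
$q = 0$ ($q = 0 \cdot \frac{23}{10} = 0$)
$\left(r - 112279\right) + q = \left(207994 - 112279\right) + 0 = 95715 + 0 = 95715$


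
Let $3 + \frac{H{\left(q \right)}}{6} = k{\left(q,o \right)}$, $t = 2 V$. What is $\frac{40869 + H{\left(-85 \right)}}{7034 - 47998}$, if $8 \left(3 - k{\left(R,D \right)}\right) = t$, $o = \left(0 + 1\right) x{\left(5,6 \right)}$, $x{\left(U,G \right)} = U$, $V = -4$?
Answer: $- \frac{40875}{40964} \approx -0.99783$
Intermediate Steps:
$t = -8$ ($t = 2 \left(-4\right) = -8$)
$o = 5$ ($o = \left(0 + 1\right) 5 = 1 \cdot 5 = 5$)
$k{\left(R,D \right)} = 4$ ($k{\left(R,D \right)} = 3 - -1 = 3 + 1 = 4$)
$H{\left(q \right)} = 6$ ($H{\left(q \right)} = -18 + 6 \cdot 4 = -18 + 24 = 6$)
$\frac{40869 + H{\left(-85 \right)}}{7034 - 47998} = \frac{40869 + 6}{7034 - 47998} = \frac{40875}{-40964} = 40875 \left(- \frac{1}{40964}\right) = - \frac{40875}{40964}$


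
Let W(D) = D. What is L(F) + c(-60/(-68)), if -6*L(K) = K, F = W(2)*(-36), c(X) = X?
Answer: 219/17 ≈ 12.882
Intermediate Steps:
F = -72 (F = 2*(-36) = -72)
L(K) = -K/6
L(F) + c(-60/(-68)) = -1/6*(-72) - 60/(-68) = 12 - 60*(-1/68) = 12 + 15/17 = 219/17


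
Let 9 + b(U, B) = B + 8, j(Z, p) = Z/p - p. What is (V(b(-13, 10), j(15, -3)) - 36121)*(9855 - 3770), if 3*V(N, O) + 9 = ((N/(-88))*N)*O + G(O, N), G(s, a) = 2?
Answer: -29014490915/132 ≈ -2.1981e+8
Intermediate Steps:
j(Z, p) = -p + Z/p
b(U, B) = -1 + B (b(U, B) = -9 + (B + 8) = -9 + (8 + B) = -1 + B)
V(N, O) = -7/3 - O*N²/264 (V(N, O) = -3 + (((N/(-88))*N)*O + 2)/3 = -3 + (((N*(-1/88))*N)*O + 2)/3 = -3 + (((-N/88)*N)*O + 2)/3 = -3 + ((-N²/88)*O + 2)/3 = -3 + (-O*N²/88 + 2)/3 = -3 + (2 - O*N²/88)/3 = -3 + (⅔ - O*N²/264) = -7/3 - O*N²/264)
(V(b(-13, 10), j(15, -3)) - 36121)*(9855 - 3770) = ((-7/3 - (-1*(-3) + 15/(-3))*(-1 + 10)²/264) - 36121)*(9855 - 3770) = ((-7/3 - 1/264*(3 + 15*(-⅓))*9²) - 36121)*6085 = ((-7/3 - 1/264*(3 - 5)*81) - 36121)*6085 = ((-7/3 - 1/264*(-2)*81) - 36121)*6085 = ((-7/3 + 27/44) - 36121)*6085 = (-227/132 - 36121)*6085 = -4768199/132*6085 = -29014490915/132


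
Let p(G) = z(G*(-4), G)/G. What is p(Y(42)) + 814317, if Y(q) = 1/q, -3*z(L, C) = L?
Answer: 2442955/3 ≈ 8.1432e+5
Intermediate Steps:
z(L, C) = -L/3
p(G) = 4/3 (p(G) = (-G*(-4)/3)/G = (-(-4)*G/3)/G = (4*G/3)/G = 4/3)
p(Y(42)) + 814317 = 4/3 + 814317 = 2442955/3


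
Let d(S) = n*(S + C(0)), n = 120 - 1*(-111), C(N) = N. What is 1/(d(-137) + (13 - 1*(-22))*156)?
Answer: -1/26187 ≈ -3.8187e-5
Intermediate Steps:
n = 231 (n = 120 + 111 = 231)
d(S) = 231*S (d(S) = 231*(S + 0) = 231*S)
1/(d(-137) + (13 - 1*(-22))*156) = 1/(231*(-137) + (13 - 1*(-22))*156) = 1/(-31647 + (13 + 22)*156) = 1/(-31647 + 35*156) = 1/(-31647 + 5460) = 1/(-26187) = -1/26187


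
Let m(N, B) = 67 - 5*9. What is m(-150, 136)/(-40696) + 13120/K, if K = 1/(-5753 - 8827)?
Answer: -3892360780811/20348 ≈ -1.9129e+8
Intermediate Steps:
m(N, B) = 22 (m(N, B) = 67 - 45 = 22)
K = -1/14580 (K = 1/(-14580) = -1/14580 ≈ -6.8587e-5)
m(-150, 136)/(-40696) + 13120/K = 22/(-40696) + 13120/(-1/14580) = 22*(-1/40696) + 13120*(-14580) = -11/20348 - 191289600 = -3892360780811/20348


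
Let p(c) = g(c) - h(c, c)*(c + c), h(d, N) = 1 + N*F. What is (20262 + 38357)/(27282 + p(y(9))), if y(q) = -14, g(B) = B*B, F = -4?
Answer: 58619/29074 ≈ 2.0162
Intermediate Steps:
g(B) = B**2
h(d, N) = 1 - 4*N (h(d, N) = 1 + N*(-4) = 1 - 4*N)
p(c) = c**2 - 2*c*(1 - 4*c) (p(c) = c**2 - (1 - 4*c)*(c + c) = c**2 - (1 - 4*c)*2*c = c**2 - 2*c*(1 - 4*c))
(20262 + 38357)/(27282 + p(y(9))) = (20262 + 38357)/(27282 - 14*(-2 + 9*(-14))) = 58619/(27282 - 14*(-2 - 126)) = 58619/(27282 - 14*(-128)) = 58619/(27282 + 1792) = 58619/29074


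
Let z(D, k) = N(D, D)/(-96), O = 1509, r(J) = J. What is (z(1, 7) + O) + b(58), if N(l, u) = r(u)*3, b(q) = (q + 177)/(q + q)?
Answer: 1402203/928 ≈ 1511.0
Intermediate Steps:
b(q) = (177 + q)/(2*q) (b(q) = (177 + q)/((2*q)) = (177 + q)*(1/(2*q)) = (177 + q)/(2*q))
N(l, u) = 3*u (N(l, u) = u*3 = 3*u)
z(D, k) = -D/32 (z(D, k) = (3*D)/(-96) = (3*D)*(-1/96) = -D/32)
(z(1, 7) + O) + b(58) = (-1/32*1 + 1509) + (1/2)*(177 + 58)/58 = (-1/32 + 1509) + (1/2)*(1/58)*235 = 48287/32 + 235/116 = 1402203/928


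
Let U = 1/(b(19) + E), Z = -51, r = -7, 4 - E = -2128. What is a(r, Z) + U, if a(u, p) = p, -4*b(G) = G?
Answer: -433955/8509 ≈ -51.000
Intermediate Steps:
E = 2132 (E = 4 - 1*(-2128) = 4 + 2128 = 2132)
b(G) = -G/4
U = 4/8509 (U = 1/(-1/4*19 + 2132) = 1/(-19/4 + 2132) = 1/(8509/4) = 4/8509 ≈ 0.00047009)
a(r, Z) + U = -51 + 4/8509 = -433955/8509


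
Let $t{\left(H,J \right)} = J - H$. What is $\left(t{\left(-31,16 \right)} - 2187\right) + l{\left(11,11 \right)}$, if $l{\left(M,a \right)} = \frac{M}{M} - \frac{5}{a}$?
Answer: $- \frac{23534}{11} \approx -2139.5$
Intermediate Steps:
$l{\left(M,a \right)} = 1 - \frac{5}{a}$
$\left(t{\left(-31,16 \right)} - 2187\right) + l{\left(11,11 \right)} = \left(\left(16 - -31\right) - 2187\right) + \frac{-5 + 11}{11} = \left(\left(16 + 31\right) - 2187\right) + \frac{1}{11} \cdot 6 = \left(47 - 2187\right) + \frac{6}{11} = -2140 + \frac{6}{11} = - \frac{23534}{11}$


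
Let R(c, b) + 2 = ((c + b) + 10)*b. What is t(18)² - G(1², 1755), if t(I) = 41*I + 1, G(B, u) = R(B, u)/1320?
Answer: 89722549/165 ≈ 5.4377e+5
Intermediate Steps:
R(c, b) = -2 + b*(10 + b + c) (R(c, b) = -2 + ((c + b) + 10)*b = -2 + ((b + c) + 10)*b = -2 + (10 + b + c)*b = -2 + b*(10 + b + c))
G(B, u) = -1/660 + u/132 + u²/1320 + B*u/1320 (G(B, u) = (-2 + u² + 10*u + u*B)/1320 = (-2 + u² + 10*u + B*u)*(1/1320) = -1/660 + u/132 + u²/1320 + B*u/1320)
t(I) = 1 + 41*I
t(18)² - G(1², 1755) = (1 + 41*18)² - (-1/660 + (1/132)*1755 + (1/1320)*1755² + (1/1320)*1²*1755) = (1 + 738)² - (-1/660 + 585/44 + (1/1320)*3080025 + (1/1320)*1*1755) = 739² - (-1/660 + 585/44 + 205335/88 + 117/88) = 546121 - 1*387416/165 = 546121 - 387416/165 = 89722549/165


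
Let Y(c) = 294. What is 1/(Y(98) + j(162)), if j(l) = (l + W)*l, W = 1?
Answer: 1/26700 ≈ 3.7453e-5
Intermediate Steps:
j(l) = l*(1 + l) (j(l) = (l + 1)*l = (1 + l)*l = l*(1 + l))
1/(Y(98) + j(162)) = 1/(294 + 162*(1 + 162)) = 1/(294 + 162*163) = 1/(294 + 26406) = 1/26700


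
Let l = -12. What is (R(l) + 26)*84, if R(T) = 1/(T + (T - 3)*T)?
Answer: 4369/2 ≈ 2184.5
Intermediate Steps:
R(T) = 1/(T + T*(-3 + T)) (R(T) = 1/(T + (-3 + T)*T) = 1/(T + T*(-3 + T)))
(R(l) + 26)*84 = (1/((-12)*(-2 - 12)) + 26)*84 = (-1/12/(-14) + 26)*84 = (-1/12*(-1/14) + 26)*84 = (1/168 + 26)*84 = (4369/168)*84 = 4369/2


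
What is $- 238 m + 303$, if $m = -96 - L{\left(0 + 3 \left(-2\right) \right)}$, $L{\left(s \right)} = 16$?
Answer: $26959$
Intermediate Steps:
$m = -112$ ($m = -96 - 16 = -112$)
$- 238 m + 303 = \left(-238\right) \left(-112\right) + 303 = 26656 + 303 = 26959$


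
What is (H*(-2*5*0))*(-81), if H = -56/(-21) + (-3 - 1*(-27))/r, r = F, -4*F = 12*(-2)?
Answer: 0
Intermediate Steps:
F = 6 (F = -3*(-2) = -¼*(-24) = 6)
r = 6
H = 20/3 (H = -56/(-21) + (-3 - 1*(-27))/6 = -56*(-1/21) + (-3 + 27)*(⅙) = 8/3 + 24*(⅙) = 8/3 + 4 = 20/3 ≈ 6.6667)
(H*(-2*5*0))*(-81) = (20*(-2*5*0)/3)*(-81) = (20*(-10*0)/3)*(-81) = ((20/3)*0)*(-81) = 0*(-81) = 0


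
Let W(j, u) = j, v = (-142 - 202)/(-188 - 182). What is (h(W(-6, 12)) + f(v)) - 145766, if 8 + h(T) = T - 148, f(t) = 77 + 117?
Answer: -145734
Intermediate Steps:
v = 172/185 (v = -344/(-370) = -344*(-1/370) = 172/185 ≈ 0.92973)
f(t) = 194
h(T) = -156 + T (h(T) = -8 + (T - 148) = -8 + (-148 + T) = -156 + T)
(h(W(-6, 12)) + f(v)) - 145766 = ((-156 - 6) + 194) - 145766 = (-162 + 194) - 145766 = 32 - 145766 = -145734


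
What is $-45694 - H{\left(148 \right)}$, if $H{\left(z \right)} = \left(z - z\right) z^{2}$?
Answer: $-45694$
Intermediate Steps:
$H{\left(z \right)} = 0$ ($H{\left(z \right)} = 0 z^{2} = 0$)
$-45694 - H{\left(148 \right)} = -45694 - 0 = -45694 + 0 = -45694$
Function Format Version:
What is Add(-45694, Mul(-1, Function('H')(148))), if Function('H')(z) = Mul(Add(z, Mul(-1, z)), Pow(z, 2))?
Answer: -45694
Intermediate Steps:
Function('H')(z) = 0 (Function('H')(z) = Mul(0, Pow(z, 2)) = 0)
Add(-45694, Mul(-1, Function('H')(148))) = Add(-45694, Mul(-1, 0)) = Add(-45694, 0) = -45694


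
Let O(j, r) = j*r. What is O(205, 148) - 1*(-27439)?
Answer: 57779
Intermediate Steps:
O(205, 148) - 1*(-27439) = 205*148 - 1*(-27439) = 30340 + 27439 = 57779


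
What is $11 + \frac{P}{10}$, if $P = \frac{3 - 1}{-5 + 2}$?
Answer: $\frac{164}{15} \approx 10.933$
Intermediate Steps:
$P = - \frac{2}{3}$ ($P = \frac{2}{-3} = 2 \left(- \frac{1}{3}\right) = - \frac{2}{3} \approx -0.66667$)
$11 + \frac{P}{10} = 11 - \frac{2}{3 \cdot 10} = 11 - \frac{1}{15} = \frac{164}{15}$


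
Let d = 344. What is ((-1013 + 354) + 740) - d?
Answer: -263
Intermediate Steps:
((-1013 + 354) + 740) - d = ((-1013 + 354) + 740) - 1*344 = (-659 + 740) - 344 = 81 - 344 = -263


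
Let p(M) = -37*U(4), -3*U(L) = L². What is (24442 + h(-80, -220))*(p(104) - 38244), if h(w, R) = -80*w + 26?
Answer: -3523273520/3 ≈ -1.1744e+9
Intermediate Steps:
U(L) = -L²/3
h(w, R) = 26 - 80*w
p(M) = 592/3 (p(M) = -(-37)*4²/3 = -(-37)*16/3 = -37*(-16/3) = 592/3)
(24442 + h(-80, -220))*(p(104) - 38244) = (24442 + (26 - 80*(-80)))*(592/3 - 38244) = (24442 + (26 + 6400))*(-114140/3) = (24442 + 6426)*(-114140/3) = 30868*(-114140/3) = -3523273520/3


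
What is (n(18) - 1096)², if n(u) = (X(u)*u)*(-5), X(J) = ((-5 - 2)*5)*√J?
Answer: 179806216 - 20714400*√2 ≈ 1.5051e+8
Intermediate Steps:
X(J) = -35*√J (X(J) = (-7*5)*√J = -35*√J)
n(u) = 175*u^(3/2) (n(u) = ((-35*√u)*u)*(-5) = -35*u^(3/2)*(-5) = 175*u^(3/2))
(n(18) - 1096)² = (175*18^(3/2) - 1096)² = (175*(54*√2) - 1096)² = (9450*√2 - 1096)² = (-1096 + 9450*√2)²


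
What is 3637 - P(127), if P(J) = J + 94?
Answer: 3416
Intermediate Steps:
P(J) = 94 + J
3637 - P(127) = 3637 - (94 + 127) = 3637 - 1*221 = 3637 - 221 = 3416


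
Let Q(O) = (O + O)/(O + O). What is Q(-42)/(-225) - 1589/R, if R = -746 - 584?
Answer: 10177/8550 ≈ 1.1903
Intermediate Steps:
R = -1330
Q(O) = 1 (Q(O) = (2*O)/((2*O)) = (2*O)*(1/(2*O)) = 1)
Q(-42)/(-225) - 1589/R = 1/(-225) - 1589/(-1330) = 1*(-1/225) - 1589*(-1/1330) = -1/225 + 227/190 = 10177/8550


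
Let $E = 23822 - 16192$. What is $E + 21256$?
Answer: $28886$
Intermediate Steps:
$E = 7630$ ($E = 23822 - 16192 = 7630$)
$E + 21256 = 7630 + 21256 = 28886$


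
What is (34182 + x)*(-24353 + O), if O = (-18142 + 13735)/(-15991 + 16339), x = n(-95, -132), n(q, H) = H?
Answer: -48119749425/58 ≈ -8.2965e+8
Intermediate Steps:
x = -132
O = -1469/116 (O = -4407/348 = -4407*1/348 = -1469/116 ≈ -12.664)
(34182 + x)*(-24353 + O) = (34182 - 132)*(-24353 - 1469/116) = 34050*(-2826417/116) = -48119749425/58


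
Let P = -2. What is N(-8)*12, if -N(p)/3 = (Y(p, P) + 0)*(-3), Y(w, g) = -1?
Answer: -108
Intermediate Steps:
N(p) = -9 (N(p) = -3*(-1 + 0)*(-3) = -(-3)*(-3) = -3*3 = -9)
N(-8)*12 = -9*12 = -108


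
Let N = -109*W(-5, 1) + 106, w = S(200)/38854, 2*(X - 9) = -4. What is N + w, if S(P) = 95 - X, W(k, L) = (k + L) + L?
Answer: 8411935/19427 ≈ 433.00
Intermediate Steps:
X = 7 (X = 9 + (½)*(-4) = 9 - 2 = 7)
W(k, L) = k + 2*L (W(k, L) = (L + k) + L = k + 2*L)
S(P) = 88 (S(P) = 95 - 1*7 = 95 - 7 = 88)
w = 44/19427 (w = 88/38854 = 88*(1/38854) = 44/19427 ≈ 0.0022649)
N = 433 (N = -109*(-5 + 2*1) + 106 = -109*(-5 + 2) + 106 = -109*(-3) + 106 = 327 + 106 = 433)
N + w = 433 + 44/19427 = 8411935/19427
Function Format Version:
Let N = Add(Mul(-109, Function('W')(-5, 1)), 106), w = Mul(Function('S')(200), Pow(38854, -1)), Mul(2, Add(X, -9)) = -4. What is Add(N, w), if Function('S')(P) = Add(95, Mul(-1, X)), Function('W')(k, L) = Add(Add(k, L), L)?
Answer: Rational(8411935, 19427) ≈ 433.00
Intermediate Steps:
X = 7 (X = Add(9, Mul(Rational(1, 2), -4)) = Add(9, -2) = 7)
Function('W')(k, L) = Add(k, Mul(2, L)) (Function('W')(k, L) = Add(Add(L, k), L) = Add(k, Mul(2, L)))
Function('S')(P) = 88 (Function('S')(P) = Add(95, Mul(-1, 7)) = Add(95, -7) = 88)
w = Rational(44, 19427) (w = Mul(88, Pow(38854, -1)) = Mul(88, Rational(1, 38854)) = Rational(44, 19427) ≈ 0.0022649)
N = 433 (N = Add(Mul(-109, Add(-5, Mul(2, 1))), 106) = Add(Mul(-109, Add(-5, 2)), 106) = Add(Mul(-109, -3), 106) = Add(327, 106) = 433)
Add(N, w) = Add(433, Rational(44, 19427)) = Rational(8411935, 19427)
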